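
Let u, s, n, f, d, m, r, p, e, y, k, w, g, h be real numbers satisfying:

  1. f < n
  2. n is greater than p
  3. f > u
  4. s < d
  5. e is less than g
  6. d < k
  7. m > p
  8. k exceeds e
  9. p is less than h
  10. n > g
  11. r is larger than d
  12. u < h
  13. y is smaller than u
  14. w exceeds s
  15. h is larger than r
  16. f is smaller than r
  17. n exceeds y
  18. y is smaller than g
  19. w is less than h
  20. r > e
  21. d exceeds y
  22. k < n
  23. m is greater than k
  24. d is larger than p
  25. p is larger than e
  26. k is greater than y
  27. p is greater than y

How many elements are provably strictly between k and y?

The relations place y below k. An element lies strictly between them when it is forced above y and also forced below k.
Above y: {p, d, u, f, r, h, g, n, m}. Below k: {e, s, p, d}.
Intersection: {p, d} — 2.

2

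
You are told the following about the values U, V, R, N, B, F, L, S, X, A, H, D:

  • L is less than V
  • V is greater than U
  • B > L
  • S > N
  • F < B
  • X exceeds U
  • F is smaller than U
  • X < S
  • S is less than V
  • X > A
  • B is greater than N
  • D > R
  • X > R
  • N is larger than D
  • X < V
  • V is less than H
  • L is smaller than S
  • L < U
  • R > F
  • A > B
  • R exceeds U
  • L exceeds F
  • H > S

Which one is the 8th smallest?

A

Chaining the given pairs: F < L < U < R < D < N < B < A < X < S < V < H.
The 8th smallest is A.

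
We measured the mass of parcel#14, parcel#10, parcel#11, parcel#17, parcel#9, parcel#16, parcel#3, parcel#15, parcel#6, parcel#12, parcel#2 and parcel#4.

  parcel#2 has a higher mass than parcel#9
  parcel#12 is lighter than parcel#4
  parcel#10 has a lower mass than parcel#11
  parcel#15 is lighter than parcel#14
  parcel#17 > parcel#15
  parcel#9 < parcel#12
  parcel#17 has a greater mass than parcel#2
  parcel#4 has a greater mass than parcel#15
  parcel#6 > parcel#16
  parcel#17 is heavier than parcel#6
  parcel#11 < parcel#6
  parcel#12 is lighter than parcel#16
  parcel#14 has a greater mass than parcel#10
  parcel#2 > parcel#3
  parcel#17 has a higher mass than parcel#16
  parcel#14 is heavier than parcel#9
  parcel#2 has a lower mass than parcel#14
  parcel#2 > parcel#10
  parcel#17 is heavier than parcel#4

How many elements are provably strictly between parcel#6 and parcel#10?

1

Chaining upward from parcel#10 reaches: parcel#11, parcel#2, parcel#17, parcel#14.
Chaining downward from parcel#6 reaches: parcel#9, parcel#11, parcel#12, parcel#16.
Strictly between parcel#10 and parcel#6 are those in both lists: parcel#11 — 1 element.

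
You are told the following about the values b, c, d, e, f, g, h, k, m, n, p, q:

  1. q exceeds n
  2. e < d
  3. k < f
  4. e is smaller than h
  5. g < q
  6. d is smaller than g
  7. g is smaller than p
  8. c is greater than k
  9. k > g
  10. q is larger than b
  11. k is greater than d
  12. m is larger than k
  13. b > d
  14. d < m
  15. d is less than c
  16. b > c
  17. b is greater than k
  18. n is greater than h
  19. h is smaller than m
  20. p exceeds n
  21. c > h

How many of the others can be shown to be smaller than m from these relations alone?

The elements the relations force below m are e, d, h, g, k — no chain reaches any other.
That is 5.

5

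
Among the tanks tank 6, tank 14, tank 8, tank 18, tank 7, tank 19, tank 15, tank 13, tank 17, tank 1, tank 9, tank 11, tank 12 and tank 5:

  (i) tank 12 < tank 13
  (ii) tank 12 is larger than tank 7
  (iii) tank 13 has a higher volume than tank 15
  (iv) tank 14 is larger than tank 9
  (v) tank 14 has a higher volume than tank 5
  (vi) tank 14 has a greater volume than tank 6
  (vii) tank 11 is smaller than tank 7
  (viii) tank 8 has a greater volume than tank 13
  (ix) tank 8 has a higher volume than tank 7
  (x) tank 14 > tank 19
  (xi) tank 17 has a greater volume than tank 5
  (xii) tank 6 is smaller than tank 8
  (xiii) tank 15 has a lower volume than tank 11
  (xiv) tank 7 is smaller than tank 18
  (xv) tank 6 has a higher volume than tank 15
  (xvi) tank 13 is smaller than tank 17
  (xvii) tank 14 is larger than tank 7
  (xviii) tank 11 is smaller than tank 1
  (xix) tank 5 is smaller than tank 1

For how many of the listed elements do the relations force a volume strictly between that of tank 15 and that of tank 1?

1

The relations place tank 15 below tank 1. An element lies strictly between them when it is forced above tank 15 and also forced below tank 1.
Above tank 15: {tank 6, tank 11, tank 7, tank 12, tank 13, tank 18, tank 17, tank 8, tank 14}. Below tank 1: {tank 5, tank 11}.
Intersection: {tank 11} — 1.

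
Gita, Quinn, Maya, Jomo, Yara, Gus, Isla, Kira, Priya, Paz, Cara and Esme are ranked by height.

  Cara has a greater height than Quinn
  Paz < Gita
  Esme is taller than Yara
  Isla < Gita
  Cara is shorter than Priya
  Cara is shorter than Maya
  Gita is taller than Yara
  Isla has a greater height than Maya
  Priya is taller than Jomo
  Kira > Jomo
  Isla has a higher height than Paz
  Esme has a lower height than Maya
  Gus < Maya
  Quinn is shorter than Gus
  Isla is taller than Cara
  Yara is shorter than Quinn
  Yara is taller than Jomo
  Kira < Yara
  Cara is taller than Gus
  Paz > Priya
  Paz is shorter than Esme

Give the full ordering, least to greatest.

Nothing is placed below Jomo, so it is least; from there Jomo < Kira; Kira < Yara; Yara < Quinn; Quinn < Gus; Gus < Cara; Cara < Priya; Priya < Paz; Paz < Esme; Esme < Maya; Maya < Isla; Isla < Gita, each given directly.

Jomo < Kira < Yara < Quinn < Gus < Cara < Priya < Paz < Esme < Maya < Isla < Gita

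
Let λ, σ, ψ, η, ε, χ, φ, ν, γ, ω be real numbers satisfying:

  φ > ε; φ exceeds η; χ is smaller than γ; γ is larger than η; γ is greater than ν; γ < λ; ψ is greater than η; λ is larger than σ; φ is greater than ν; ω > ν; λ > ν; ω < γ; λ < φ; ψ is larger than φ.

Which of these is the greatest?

Chaining downward from ψ: directly below it, η, φ; then ν, ε, λ; then σ, γ; then χ, ω.
That covers every other element, and nothing is given above ψ, so ψ is the greatest.

ψ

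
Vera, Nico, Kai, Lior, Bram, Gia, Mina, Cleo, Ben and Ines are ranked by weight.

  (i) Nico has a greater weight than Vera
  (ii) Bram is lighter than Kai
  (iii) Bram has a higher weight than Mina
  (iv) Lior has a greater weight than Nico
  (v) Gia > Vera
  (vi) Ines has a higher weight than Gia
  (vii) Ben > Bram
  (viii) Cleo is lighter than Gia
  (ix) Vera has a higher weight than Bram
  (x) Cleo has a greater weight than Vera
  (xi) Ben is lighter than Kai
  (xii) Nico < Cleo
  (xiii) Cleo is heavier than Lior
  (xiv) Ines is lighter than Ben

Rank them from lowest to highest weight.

The consecutive links are each given: Mina < Bram; Bram < Vera; Vera < Nico; Nico < Lior; Lior < Cleo; Cleo < Gia; Gia < Ines; Ines < Ben; Ben < Kai.

Mina < Bram < Vera < Nico < Lior < Cleo < Gia < Ines < Ben < Kai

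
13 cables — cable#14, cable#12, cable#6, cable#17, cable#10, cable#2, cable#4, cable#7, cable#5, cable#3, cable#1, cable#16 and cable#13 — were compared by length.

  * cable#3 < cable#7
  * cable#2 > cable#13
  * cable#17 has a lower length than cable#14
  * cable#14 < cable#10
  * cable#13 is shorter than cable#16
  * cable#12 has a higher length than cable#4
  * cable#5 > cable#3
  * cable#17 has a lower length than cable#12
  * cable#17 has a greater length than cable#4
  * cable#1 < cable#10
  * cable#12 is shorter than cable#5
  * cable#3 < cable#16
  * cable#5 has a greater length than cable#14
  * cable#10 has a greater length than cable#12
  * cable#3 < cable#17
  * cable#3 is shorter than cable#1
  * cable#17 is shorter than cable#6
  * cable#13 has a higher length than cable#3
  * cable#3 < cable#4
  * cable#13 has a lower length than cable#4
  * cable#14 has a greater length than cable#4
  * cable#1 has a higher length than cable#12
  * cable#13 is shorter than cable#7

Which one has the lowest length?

cable#13 is not least since cable#3 < cable#13; cable#2 is not least since cable#13 < cable#2; cable#7 is not least since cable#13 < cable#7; cable#4 is not least since cable#3 < cable#4; cable#17 is not least since cable#3 < cable#17; cable#14 is not least since cable#4 < cable#14; cable#16 is not least since cable#3 < cable#16; cable#6 is not least since cable#17 < cable#6; cable#12 is not least since cable#4 < cable#12; cable#5 is not least since cable#12 < cable#5; cable#1 is not least since cable#12 < cable#1; cable#10 is not least since cable#14 < cable#10.
Only cable#3 has nothing below it, so cable#3 is the lowest length.

cable#3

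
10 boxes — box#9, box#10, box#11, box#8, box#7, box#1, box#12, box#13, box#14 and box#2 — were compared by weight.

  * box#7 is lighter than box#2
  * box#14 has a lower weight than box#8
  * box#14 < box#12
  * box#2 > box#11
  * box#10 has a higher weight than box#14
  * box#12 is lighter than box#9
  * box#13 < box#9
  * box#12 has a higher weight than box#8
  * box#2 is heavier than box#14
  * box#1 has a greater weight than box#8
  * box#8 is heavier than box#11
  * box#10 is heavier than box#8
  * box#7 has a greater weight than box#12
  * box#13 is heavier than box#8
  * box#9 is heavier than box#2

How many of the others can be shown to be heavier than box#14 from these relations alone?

From box#14 the given relations immediately reach box#8, box#12, box#10, box#2.
From those, box#1, box#7, box#13, box#9 — 8 in total.
No other element is forced above box#14 by the given relations, so the count is 8.

8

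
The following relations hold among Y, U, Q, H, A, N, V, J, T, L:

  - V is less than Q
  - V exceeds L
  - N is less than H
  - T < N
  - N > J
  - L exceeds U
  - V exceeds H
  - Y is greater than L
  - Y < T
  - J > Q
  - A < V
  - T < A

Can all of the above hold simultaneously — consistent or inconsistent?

inconsistent

We have H < V stated directly, yet also V < Q < J < N < H by chaining the others — so V < H. Contradiction.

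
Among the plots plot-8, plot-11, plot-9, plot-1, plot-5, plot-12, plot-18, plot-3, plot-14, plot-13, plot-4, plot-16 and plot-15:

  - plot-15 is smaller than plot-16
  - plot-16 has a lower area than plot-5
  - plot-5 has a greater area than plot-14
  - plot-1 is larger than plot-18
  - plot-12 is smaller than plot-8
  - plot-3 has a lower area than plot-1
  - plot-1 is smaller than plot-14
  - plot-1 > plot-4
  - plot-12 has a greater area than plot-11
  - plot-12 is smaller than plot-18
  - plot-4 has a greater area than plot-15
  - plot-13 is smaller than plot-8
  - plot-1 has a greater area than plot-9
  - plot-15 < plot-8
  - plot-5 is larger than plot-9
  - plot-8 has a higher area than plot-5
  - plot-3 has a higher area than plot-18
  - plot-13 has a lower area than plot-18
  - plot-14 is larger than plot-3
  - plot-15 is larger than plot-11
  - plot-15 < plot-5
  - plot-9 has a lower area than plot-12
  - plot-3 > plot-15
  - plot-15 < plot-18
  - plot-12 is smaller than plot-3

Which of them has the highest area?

plot-8

Chaining downward from plot-8: directly below it, plot-13, plot-15, plot-12, plot-5; then plot-9, plot-11, plot-16, plot-14; then plot-3, plot-1; then plot-18, plot-4.
That covers every other element, and nothing is given above plot-8, so plot-8 is the highest area.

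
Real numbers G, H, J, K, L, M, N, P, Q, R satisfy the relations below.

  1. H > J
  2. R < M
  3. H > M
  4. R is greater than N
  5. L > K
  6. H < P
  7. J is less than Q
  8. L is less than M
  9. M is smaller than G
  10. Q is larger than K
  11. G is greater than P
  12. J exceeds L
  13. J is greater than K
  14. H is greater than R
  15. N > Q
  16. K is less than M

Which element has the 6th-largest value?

N

Piecing the relations together gives one ordering: K < L < J < Q < N < R < M < H < P < G.
Counting 6 from the largest end gives N.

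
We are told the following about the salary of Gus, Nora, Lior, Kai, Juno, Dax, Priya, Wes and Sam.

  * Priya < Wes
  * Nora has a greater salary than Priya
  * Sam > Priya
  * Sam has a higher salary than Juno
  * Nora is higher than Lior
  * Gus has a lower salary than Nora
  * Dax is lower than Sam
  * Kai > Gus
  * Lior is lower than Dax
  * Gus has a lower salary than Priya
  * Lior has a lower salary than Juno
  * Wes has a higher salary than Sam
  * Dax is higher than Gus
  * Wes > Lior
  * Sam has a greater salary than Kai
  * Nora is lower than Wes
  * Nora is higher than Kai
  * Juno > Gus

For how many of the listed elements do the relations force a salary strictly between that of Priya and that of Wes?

2

The relations place Priya below Wes. An element lies strictly between them when it is forced above Priya and also forced below Wes.
Above Priya: {Nora, Sam}. Below Wes: {Gus, Lior, Juno, Dax, Kai, Nora, Sam}.
Intersection: {Nora, Sam} — 2.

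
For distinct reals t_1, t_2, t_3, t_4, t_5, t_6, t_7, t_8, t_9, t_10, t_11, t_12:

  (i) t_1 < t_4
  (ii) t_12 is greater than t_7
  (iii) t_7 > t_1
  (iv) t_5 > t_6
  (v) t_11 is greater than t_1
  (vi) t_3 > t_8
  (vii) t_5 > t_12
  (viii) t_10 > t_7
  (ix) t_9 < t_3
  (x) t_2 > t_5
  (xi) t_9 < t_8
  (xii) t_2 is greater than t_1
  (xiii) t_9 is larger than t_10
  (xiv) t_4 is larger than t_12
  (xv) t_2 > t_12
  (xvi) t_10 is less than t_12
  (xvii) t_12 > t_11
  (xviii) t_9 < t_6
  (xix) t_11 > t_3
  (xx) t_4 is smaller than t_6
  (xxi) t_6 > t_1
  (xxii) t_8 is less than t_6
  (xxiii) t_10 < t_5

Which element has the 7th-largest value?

Piecing the relations together gives one ordering: t_1 < t_7 < t_10 < t_9 < t_8 < t_3 < t_11 < t_12 < t_4 < t_6 < t_5 < t_2.
The 7th largest is t_3.

t_3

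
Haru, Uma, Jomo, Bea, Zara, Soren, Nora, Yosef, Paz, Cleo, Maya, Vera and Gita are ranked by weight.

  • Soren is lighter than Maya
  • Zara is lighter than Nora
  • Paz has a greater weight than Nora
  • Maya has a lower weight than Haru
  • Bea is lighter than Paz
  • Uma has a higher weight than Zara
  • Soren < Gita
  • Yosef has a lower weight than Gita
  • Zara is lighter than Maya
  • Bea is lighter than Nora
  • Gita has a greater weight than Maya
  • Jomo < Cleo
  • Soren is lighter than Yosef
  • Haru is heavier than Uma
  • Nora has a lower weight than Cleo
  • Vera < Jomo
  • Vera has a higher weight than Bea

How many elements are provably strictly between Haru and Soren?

1

The relations place Soren below Haru. An element lies strictly between them when it is forced above Soren and also forced below Haru.
Above Soren: {Maya, Yosef, Gita}. Below Haru: {Zara, Uma, Maya}.
Intersection: {Maya} — 1.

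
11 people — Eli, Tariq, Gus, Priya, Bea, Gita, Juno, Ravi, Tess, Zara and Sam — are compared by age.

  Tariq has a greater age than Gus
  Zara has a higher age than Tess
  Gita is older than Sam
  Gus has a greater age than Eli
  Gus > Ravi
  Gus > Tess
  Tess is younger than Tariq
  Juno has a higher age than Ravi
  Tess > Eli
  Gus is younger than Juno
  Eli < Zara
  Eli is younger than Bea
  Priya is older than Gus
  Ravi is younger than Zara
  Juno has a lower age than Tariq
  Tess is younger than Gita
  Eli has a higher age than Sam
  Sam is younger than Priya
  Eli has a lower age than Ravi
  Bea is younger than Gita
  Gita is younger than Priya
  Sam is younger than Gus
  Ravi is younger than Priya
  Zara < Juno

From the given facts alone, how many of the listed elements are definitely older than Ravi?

Directly above Ravi: Zara, Gus, Juno, Priya.
One step further: Tariq (5 so far).
No other element is forced above Ravi by the given relations, so the count is 5.

5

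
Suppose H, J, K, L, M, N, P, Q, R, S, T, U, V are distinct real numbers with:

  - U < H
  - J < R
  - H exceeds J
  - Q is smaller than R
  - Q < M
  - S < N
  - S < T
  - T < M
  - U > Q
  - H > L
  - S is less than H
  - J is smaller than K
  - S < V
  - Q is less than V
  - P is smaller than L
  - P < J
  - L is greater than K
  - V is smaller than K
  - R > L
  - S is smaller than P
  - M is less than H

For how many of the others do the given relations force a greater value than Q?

7

From Q the given relations immediately reach V, U, M, R.
From those, K, H — 6 in total.
From those, L — 7 in total.
Nothing else is reachable above Q; 7 in all.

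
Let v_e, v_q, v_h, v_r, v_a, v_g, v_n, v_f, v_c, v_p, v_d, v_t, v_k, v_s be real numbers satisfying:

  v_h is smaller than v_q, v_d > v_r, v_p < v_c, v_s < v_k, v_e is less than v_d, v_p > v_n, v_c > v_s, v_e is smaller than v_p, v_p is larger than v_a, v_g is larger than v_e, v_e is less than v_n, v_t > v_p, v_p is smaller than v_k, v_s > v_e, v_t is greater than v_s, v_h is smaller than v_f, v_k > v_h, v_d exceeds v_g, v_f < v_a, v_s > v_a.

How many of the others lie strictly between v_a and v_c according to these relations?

Chaining upward from v_a reaches: v_p, v_s, v_t, v_k.
Chaining downward from v_c reaches: v_h, v_e, v_f, v_n, v_p, v_s.
Strictly between v_a and v_c are those in both lists: v_p, v_s — 2 elements.

2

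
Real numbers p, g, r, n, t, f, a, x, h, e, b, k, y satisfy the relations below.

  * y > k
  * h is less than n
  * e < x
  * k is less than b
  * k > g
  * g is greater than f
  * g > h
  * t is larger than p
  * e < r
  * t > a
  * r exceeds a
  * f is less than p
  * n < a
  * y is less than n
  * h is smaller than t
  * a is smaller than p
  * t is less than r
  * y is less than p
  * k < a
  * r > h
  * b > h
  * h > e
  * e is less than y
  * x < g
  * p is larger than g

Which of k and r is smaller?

k

Link the given pairs in sequence: k < y; y < n; n < a; a < p; p < t; t < r.
Chaining these gives k < y < n < a < p < t < r.
So k < r; k is the smaller of the two.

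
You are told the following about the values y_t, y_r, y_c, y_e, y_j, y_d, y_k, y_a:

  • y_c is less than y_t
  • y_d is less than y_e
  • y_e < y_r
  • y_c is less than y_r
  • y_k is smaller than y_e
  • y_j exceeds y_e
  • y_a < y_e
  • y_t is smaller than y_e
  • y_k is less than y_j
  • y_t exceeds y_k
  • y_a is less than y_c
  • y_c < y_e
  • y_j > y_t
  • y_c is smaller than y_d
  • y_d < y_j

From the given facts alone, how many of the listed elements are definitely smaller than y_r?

6

The elements the relations force below y_r are y_a, y_k, y_c, y_d, y_t, y_e — no chain reaches any other.
That is 6.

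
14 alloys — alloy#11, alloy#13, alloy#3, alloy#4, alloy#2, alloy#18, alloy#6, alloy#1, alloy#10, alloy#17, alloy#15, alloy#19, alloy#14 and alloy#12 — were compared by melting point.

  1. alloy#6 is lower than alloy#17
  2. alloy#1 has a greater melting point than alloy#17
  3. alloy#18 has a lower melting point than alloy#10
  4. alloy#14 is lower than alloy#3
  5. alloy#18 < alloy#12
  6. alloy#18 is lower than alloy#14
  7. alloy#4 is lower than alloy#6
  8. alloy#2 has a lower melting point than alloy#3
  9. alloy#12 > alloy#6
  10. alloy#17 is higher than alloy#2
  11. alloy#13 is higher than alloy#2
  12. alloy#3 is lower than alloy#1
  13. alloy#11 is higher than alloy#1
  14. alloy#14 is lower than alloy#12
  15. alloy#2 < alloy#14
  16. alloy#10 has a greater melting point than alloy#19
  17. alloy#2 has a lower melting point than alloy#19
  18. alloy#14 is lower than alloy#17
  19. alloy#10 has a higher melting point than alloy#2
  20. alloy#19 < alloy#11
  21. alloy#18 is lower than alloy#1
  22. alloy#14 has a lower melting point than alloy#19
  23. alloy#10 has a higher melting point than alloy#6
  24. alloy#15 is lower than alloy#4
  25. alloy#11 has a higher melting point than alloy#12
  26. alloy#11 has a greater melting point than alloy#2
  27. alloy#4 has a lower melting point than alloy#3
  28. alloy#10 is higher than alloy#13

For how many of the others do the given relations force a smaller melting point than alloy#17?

The elements the relations force below alloy#17 are alloy#15, alloy#18, alloy#2, alloy#14, alloy#4, alloy#6 — no chain reaches any other.
That is 6.

6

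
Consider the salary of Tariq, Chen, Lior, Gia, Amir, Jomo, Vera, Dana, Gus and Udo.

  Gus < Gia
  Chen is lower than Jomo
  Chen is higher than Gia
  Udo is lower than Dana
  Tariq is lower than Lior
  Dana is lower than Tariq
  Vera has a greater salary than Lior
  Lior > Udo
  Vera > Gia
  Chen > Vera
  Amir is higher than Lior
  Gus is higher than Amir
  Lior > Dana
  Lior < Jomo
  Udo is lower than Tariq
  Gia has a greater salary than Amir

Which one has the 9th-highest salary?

Dana

Chaining the given pairs: Udo < Dana < Tariq < Lior < Amir < Gus < Gia < Vera < Chen < Jomo.
Counting 9 from the largest end gives Dana.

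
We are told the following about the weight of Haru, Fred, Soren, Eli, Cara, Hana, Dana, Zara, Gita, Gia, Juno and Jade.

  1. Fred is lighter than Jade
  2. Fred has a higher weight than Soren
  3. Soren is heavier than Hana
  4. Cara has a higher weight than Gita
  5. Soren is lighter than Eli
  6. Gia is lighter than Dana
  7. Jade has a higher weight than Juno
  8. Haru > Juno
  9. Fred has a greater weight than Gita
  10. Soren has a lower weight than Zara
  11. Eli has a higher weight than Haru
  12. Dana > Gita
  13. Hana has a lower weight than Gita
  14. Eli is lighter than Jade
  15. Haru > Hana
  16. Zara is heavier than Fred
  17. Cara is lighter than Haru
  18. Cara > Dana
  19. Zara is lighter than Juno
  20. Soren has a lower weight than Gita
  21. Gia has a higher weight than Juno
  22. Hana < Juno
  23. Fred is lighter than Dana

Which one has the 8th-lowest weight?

Dana

Piecing the relations together gives one ordering: Hana < Soren < Gita < Fred < Zara < Juno < Gia < Dana < Cara < Haru < Eli < Jade.
The 8th smallest is Dana.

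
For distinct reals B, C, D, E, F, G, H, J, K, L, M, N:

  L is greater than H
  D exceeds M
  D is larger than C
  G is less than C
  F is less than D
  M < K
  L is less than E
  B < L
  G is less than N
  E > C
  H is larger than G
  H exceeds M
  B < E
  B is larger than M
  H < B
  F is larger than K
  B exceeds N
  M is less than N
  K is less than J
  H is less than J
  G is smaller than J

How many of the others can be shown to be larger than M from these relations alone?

The elements the relations force above M are K, H, N, J, B, F, D, L, E — no chain reaches any other.
That is 9.

9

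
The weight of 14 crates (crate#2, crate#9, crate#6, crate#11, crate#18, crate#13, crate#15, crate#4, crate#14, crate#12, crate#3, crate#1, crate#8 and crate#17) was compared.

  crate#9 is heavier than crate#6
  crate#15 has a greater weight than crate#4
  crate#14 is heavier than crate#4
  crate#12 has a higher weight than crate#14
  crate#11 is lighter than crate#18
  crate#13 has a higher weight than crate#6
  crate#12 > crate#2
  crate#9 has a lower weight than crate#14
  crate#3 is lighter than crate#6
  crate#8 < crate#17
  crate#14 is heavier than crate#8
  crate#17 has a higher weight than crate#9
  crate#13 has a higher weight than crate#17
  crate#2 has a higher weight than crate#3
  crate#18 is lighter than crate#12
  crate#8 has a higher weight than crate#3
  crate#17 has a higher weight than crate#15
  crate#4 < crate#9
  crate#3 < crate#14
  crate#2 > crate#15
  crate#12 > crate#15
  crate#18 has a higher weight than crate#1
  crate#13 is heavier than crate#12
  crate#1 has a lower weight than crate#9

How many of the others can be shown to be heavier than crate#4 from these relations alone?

7

From crate#4 the given relations immediately reach crate#15, crate#9, crate#14.
From those, crate#2, crate#12, crate#17 — 6 in total.
From those, crate#13 — 7 in total.
Nothing else is reachable above crate#4; 7 in all.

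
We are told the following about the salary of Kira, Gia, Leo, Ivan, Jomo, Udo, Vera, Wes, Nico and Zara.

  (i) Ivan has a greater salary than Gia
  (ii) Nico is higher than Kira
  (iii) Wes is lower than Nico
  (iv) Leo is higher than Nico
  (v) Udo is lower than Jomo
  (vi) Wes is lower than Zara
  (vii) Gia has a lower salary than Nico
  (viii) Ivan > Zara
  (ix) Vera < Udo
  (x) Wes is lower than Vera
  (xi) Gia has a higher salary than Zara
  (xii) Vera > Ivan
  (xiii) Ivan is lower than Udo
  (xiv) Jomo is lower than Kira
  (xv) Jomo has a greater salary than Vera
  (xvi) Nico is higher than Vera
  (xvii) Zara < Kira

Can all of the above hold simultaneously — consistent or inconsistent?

Every relation is compatible with Wes < Zara < Gia < Ivan < Vera < Udo < Jomo < Kira < Nico < Leo; the set is consistent.

consistent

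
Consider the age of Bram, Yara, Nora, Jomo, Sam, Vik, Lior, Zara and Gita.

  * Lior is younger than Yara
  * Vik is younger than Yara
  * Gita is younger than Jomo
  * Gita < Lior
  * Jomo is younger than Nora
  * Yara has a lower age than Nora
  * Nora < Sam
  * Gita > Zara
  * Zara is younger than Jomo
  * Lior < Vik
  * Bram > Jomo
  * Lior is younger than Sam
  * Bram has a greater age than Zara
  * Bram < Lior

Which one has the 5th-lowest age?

Lior

Piecing the relations together gives one ordering: Zara < Gita < Jomo < Bram < Lior < Vik < Yara < Nora < Sam.
The 5th smallest is Lior.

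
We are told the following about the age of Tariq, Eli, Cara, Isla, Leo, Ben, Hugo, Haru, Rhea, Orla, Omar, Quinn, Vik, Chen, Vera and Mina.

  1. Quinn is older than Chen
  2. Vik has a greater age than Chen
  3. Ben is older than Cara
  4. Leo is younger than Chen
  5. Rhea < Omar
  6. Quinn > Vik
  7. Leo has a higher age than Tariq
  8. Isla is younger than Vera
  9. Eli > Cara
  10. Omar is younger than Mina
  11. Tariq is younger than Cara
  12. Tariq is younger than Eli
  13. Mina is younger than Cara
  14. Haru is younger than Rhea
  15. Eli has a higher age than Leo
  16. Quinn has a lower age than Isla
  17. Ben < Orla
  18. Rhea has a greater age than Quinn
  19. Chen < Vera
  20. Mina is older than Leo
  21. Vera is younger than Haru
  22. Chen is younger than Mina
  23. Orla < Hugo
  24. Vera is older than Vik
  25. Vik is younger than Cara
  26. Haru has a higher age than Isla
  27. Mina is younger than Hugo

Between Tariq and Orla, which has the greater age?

Link the given pairs in sequence: Tariq < Leo; Leo < Chen; Chen < Vik; Vik < Quinn; Quinn < Isla; Isla < Vera; Vera < Haru; Haru < Rhea; Rhea < Omar; Omar < Mina; Mina < Cara; Cara < Ben; Ben < Orla.
Together: Tariq < Leo < Chen < Vik < Quinn < Isla < Vera < Haru < Rhea < Omar < Mina < Cara < Ben < Orla.
So Tariq < Orla; Orla is the older of the two.

Orla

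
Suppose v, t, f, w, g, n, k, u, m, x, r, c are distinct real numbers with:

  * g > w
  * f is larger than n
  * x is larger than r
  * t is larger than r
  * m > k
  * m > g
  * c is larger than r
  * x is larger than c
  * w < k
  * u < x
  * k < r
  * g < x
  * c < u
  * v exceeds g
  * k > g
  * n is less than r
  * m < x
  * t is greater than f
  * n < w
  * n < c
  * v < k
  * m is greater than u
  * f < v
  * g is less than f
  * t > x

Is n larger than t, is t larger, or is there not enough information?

The relevant relations are n < w; w < g; g < f; f < v; v < k; k < r; r < c; c < u; u < m; m < x; x < t.
Chaining these gives n < w < g < f < v < k < r < c < u < m < x < t.
So t is larger.

t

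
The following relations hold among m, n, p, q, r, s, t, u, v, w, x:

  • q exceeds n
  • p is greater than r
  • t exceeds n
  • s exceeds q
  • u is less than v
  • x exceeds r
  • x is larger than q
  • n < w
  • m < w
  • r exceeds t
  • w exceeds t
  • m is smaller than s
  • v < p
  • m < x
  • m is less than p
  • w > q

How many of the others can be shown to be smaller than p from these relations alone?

From p the given relations immediately reach m, v, r.
From those, t, u — 5 in total.
From those, n — 6 in total.
No other element is forced below p by the given relations, so the count is 6.

6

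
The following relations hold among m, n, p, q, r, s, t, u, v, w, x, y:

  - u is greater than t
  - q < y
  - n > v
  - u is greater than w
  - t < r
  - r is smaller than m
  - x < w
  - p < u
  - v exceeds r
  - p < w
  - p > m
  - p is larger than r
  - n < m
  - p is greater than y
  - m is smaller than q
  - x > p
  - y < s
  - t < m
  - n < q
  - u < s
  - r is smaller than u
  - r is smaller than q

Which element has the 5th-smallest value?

The consecutive relations fix a unique order: t < r < v < n < m < q < y < p < x < w < u < s.
The 5th smallest is m.

m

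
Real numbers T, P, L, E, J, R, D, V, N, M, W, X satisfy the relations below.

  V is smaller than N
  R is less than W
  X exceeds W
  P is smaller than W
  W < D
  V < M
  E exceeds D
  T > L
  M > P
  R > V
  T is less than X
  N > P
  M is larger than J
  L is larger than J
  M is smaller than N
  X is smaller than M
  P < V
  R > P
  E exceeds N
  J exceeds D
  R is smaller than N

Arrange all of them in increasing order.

P < V < R < W < D < J < L < T < X < M < N < E

Each adjacent pair is fixed by a given relation: P < V; V < R; R < W; W < D; D < J; J < L; L < T; T < X; X < M; M < N; N < E. Chaining them end to end gives the full order.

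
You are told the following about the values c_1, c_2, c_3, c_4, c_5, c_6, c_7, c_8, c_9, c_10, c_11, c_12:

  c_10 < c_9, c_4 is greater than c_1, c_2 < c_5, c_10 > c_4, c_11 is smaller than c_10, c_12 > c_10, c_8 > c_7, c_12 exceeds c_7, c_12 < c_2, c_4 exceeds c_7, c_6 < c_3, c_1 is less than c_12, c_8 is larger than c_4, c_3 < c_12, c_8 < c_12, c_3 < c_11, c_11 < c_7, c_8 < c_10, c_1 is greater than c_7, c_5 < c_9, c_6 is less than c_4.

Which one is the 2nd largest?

The consecutive relations fix a unique order: c_6 < c_3 < c_11 < c_7 < c_1 < c_4 < c_8 < c_10 < c_12 < c_2 < c_5 < c_9.
The 2nd largest is c_5.

c_5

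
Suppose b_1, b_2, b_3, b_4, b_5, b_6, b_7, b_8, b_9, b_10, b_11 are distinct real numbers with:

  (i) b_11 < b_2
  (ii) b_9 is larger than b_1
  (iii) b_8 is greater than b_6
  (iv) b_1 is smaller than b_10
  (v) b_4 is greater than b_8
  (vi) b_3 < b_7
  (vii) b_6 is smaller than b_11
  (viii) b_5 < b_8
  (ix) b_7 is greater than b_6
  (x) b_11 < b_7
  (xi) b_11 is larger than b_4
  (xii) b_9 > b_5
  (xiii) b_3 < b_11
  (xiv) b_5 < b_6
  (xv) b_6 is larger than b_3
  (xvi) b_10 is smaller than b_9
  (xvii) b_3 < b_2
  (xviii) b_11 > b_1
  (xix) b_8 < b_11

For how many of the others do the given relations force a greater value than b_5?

7

The elements the relations force above b_5 are b_6, b_8, b_9, b_4, b_11, b_2, b_7 — no chain reaches any other.
That is 7.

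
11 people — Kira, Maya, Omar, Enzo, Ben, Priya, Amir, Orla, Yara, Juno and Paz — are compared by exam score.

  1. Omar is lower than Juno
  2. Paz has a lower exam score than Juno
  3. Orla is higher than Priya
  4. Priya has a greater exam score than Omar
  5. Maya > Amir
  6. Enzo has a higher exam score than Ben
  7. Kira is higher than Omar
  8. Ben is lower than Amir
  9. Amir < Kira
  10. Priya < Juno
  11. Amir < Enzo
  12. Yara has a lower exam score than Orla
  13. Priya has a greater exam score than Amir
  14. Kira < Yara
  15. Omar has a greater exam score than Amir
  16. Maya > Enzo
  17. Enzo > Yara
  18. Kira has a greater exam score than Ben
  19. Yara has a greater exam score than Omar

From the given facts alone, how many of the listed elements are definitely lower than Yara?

The elements the relations force below Yara are Ben, Amir, Omar, Kira — no chain reaches any other.
That is 4.

4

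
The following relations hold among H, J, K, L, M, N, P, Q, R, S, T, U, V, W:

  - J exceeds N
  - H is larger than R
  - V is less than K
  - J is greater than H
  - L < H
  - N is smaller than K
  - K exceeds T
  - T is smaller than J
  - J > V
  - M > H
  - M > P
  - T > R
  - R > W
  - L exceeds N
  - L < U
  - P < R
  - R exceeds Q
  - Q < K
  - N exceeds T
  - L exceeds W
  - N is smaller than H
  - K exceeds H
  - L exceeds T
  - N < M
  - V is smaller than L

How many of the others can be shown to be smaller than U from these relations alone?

From U the given relations immediately reach L.
From those, V, W, T, N — 5 in total.
From those, R — 6 in total.
From those, Q, P — 8 in total.
No other element is forced below U by the given relations, so the count is 8.

8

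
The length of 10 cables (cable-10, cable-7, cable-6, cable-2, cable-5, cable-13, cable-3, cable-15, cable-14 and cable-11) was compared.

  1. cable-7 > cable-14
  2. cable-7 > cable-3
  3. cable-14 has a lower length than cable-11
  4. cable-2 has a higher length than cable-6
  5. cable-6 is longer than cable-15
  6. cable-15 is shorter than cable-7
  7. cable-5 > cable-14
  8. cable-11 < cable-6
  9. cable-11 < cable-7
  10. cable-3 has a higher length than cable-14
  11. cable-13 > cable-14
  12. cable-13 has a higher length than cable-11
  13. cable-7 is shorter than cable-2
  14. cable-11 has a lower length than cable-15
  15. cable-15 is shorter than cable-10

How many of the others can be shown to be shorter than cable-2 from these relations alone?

Directly below cable-2: cable-6, cable-7.
One step further: cable-14, cable-11, cable-15, cable-3 (6 so far).
Nothing else is reachable below cable-2; 6 in all.

6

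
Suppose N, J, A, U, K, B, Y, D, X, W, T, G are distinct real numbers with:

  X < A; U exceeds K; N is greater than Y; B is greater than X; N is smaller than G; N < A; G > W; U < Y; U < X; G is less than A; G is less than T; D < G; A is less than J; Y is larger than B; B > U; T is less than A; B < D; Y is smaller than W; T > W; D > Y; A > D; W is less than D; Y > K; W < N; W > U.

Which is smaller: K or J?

K

Link the given pairs in sequence: K < U; U < X; X < B; B < Y; Y < W; W < D; D < G; G < T; T < A; A < J.
Chaining these gives K < U < X < B < Y < W < D < G < T < A < J.
So K < J; K is the smaller of the two.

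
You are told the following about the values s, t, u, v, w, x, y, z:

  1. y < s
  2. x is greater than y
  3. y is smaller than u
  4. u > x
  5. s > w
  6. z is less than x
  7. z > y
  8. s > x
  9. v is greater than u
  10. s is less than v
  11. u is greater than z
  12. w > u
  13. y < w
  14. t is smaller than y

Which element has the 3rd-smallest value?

z

The consecutive relations fix a unique order: t < y < z < x < u < w < s < v.
The 3rd smallest is z.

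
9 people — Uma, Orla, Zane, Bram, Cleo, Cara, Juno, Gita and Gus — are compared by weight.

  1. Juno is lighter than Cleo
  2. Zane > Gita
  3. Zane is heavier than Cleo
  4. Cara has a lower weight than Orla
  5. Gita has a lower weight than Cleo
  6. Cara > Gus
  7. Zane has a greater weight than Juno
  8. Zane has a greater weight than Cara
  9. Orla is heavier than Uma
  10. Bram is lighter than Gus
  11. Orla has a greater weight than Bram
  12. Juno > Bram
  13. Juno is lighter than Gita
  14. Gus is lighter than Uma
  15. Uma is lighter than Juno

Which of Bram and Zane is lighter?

Bram < Gus and Gus < Uma give Bram < Uma.
Then Uma < Juno extends the chain to Juno.
Then Juno < Gita extends the chain to Gita.
With Gita < Cleo: Bram < Gus < Uma < Juno < Gita < Cleo.
With Cleo < Zane: Bram < Gus < Uma < Juno < Gita < Cleo < Zane.
So Bram < Zane; Bram is the lighter of the two.

Bram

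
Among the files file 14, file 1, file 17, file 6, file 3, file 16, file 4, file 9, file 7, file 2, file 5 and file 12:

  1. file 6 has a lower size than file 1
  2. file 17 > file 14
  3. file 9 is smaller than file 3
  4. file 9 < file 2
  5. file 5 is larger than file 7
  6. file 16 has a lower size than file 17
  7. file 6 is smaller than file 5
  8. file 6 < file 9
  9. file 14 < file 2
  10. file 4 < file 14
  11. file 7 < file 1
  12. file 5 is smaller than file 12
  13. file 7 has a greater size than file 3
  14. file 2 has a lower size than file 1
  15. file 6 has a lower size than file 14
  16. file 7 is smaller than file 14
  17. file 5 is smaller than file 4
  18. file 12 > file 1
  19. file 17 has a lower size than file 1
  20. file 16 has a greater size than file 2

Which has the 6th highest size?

file 14

The consecutive relations fix a unique order: file 6 < file 9 < file 3 < file 7 < file 5 < file 4 < file 14 < file 2 < file 16 < file 17 < file 1 < file 12.
Counting 6 from the largest end gives file 14.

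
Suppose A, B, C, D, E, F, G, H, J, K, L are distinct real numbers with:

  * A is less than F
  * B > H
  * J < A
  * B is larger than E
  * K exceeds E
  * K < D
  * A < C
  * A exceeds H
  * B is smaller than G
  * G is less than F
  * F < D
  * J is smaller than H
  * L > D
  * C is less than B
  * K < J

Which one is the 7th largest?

A

Piecing the relations together gives one ordering: E < K < J < H < A < C < B < G < F < D < L.
The 7th largest is A.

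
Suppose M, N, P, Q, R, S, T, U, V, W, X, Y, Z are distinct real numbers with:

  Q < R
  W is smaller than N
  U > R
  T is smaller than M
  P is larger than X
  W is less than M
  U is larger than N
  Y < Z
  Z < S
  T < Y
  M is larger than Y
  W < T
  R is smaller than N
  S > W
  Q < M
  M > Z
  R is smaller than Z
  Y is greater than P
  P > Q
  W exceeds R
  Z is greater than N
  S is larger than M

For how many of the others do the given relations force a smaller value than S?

The elements the relations force below S are Q, R, W, X, P, T, Y, N, Z, M — no chain reaches any other.
That is 10.

10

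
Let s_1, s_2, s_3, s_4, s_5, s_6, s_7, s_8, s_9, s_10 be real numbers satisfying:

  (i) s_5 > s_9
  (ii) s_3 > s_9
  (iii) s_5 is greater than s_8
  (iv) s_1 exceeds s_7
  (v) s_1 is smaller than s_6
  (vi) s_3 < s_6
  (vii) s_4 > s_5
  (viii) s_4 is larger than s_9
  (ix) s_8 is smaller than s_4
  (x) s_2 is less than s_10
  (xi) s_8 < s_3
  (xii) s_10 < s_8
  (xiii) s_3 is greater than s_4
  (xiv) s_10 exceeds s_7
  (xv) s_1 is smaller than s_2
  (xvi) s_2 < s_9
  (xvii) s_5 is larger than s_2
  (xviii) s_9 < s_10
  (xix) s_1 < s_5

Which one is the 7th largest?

s_9

Piecing the relations together gives one ordering: s_7 < s_1 < s_2 < s_9 < s_10 < s_8 < s_5 < s_4 < s_3 < s_6.
Counting 7 from the largest end gives s_9.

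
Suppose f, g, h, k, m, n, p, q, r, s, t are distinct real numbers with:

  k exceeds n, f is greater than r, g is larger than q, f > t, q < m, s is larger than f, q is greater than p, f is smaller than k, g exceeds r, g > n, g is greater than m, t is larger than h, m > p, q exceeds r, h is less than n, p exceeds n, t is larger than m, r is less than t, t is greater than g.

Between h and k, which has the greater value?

Link the given pairs in sequence: h < n; n < p; p < q; q < m; m < g; g < t; t < f; f < k.
Chaining these gives h < n < p < q < m < g < t < f < k.
So h < k; k is the larger of the two.

k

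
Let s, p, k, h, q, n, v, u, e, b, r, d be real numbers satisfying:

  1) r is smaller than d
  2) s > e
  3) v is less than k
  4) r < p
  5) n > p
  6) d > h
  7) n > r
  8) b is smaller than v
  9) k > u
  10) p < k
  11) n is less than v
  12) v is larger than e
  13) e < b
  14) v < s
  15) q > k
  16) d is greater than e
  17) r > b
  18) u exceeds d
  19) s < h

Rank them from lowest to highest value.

e < b < r < p < n < v < s < h < d < u < k < q

Nothing is placed below e, so it is least; from there e < b; b < r; r < p; p < n; n < v; v < s; s < h; h < d; d < u; u < k; k < q, each given directly.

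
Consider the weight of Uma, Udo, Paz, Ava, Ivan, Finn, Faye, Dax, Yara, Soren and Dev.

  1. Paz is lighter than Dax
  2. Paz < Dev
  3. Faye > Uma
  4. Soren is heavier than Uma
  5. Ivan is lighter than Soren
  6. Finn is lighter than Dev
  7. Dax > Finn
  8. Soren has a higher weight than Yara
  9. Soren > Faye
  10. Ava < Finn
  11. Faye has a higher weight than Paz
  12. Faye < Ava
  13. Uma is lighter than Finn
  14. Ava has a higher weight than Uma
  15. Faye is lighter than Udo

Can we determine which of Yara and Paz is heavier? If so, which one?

Following every chain through Paz: above Paz we get Faye, Ava, Finn, Udo, Dax, Dev, Soren.
Yara is not reached, and no chain runs the other way from Yara to Paz.
So the given relations leave the order of Paz and Yara undetermined.

undetermined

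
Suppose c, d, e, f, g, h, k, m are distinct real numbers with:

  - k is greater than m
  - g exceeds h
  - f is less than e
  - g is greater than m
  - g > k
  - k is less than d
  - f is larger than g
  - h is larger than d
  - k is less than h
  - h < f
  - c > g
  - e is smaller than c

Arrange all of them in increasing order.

Nothing is placed below m, so it is least; from there m < k; k < d; d < h; h < g; g < f; f < e; e < c, each given directly.

m < k < d < h < g < f < e < c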